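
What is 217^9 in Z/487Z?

9 in binary is 1001, i.e. 9 = 8 + 1.
217^1 ≡ 217 (mod 487)
217^2 ≡ 217^2 = 47089 ≡ 337 (mod 487)
217^4 ≡ 337^2 = 113569 ≡ 98 (mod 487)
217^8 ≡ 98^2 = 9604 ≡ 351 (mod 487)
217^9 = 217^8 × 217^1 ≡ 351 × 217 (mod 487).
351 × 217 = 76167 ≡ 195 (mod 487).

195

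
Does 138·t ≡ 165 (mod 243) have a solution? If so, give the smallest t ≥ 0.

10

gcd(138, 243) = 3, and 3 | 165, so solutions exist.
Divide through by 3: 46·t ≡ 55 mod 81.
46⁻¹ ≡ 37 (mod 81).
t ≡ 37·55 ≡ 10 (mod 81).
The smallest non-negative solution is t = 10.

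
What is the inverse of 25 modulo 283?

34

283 = 11*25 + 8
25 = 3*8 + 1
8 = 8*1 + 0
gcd(25, 283) = 1, so the inverse exists.
Bézout: 1 = −3*283 + 34*25.
So 25⁻¹ ≡ 34 (mod 283).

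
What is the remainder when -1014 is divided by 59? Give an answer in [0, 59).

48

-1014 = -18×59 + 48, so -1014 ≡ 48 (mod 59).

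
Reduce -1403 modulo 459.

433

-1403 = -4·459 + 433, so -1403 ≡ 433 (mod 459).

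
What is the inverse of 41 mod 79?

27

79 = 1×41 + 38
41 = 1×38 + 3
38 = 12×3 + 2
3 = 1×2 + 1
2 = 2×1 + 0
gcd(41, 79) = 1, so the inverse exists.
Bézout: 1 = −14×79 + 27×41.
So 41⁻¹ ≡ 27 (mod 79).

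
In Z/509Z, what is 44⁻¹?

81

509 = 11*44 + 25
44 = 1*25 + 19
25 = 1*19 + 6
19 = 3*6 + 1
6 = 6*1 + 0
gcd(44, 509) = 1, so the inverse exists.
Back-substitute for 1:
1 = 1*19 − 3*6
  = −3*25 + 4*19
  = 4*44 − 7*25
  = −7*509 + 81*44
So 44⁻¹ ≡ 81 (mod 509).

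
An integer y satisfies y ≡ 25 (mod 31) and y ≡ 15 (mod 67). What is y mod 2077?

149

31⁻¹ mod 67: 31*13 ≡ 1 (mod 67), so 31⁻¹ ≡ 13.
y = 25 + 31*((15 − 25)*13 mod 67) = 25 + 31*4 = 149.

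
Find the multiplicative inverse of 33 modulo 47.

47 = 1·33 + 14
33 = 2·14 + 5
14 = 2·5 + 4
5 = 1·4 + 1
4 = 4·1 + 0
gcd(33, 47) = 1, so the inverse exists.
Back-substitute for 1:
1 = 1·5 − 1·4
  = −1·14 + 3·5
  = 3·33 − 7·14
  = −7·47 + 10·33
So 33⁻¹ ≡ 10 (mod 47).

10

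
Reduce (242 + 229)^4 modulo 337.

242 + 229 = 471 ≡ 134 (mod 337)
(134)^4 ≡ 263 (mod 337)

263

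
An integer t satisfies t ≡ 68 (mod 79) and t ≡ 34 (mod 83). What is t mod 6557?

4018

79⁻¹ mod 83: 79*62 ≡ 1 (mod 83), so 79⁻¹ ≡ 62.
t = 68 + 79*((34 − 68)*62 mod 83) = 68 + 79*50 = 4018.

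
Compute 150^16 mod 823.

525

150^1 ≡ 150 (mod 823)
150^2 ≡ 150^2 = 22500 ≡ 279 (mod 823)
150^4 ≡ 279^2 = 77841 ≡ 479 (mod 823)
150^8 ≡ 479^2 = 229441 ≡ 647 (mod 823)
150^16 ≡ 647^2 = 418609 ≡ 525 (mod 823)
So 150^16 ≡ 525 (mod 823).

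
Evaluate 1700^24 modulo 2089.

1700^1 ≡ 1700 (mod 2089)
1700^2 ≡ 1700^2 = 2890000 ≡ 913 (mod 2089)
1700^4 ≡ 913^2 = 833569 ≡ 58 (mod 2089)
1700^8 ≡ 58^2 = 3364 ≡ 1275 (mod 2089)
1700^16 ≡ 1275^2 = 1625625 ≡ 383 (mod 2089)
1700^24 = 1700^16 * 1700^8 ≡ 383 * 1275 (mod 2089).
383 * 1275 = 488325 ≡ 1588 (mod 2089).

1588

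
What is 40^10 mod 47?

32

By square-and-multiply:
10 in binary is 1010, i.e. 10 = 8 + 2.
40^1 ≡ 40 (mod 47)
40^2 ≡ 40^2 = 1600 ≡ 2 (mod 47)
40^4 ≡ 2^2 = 4 (mod 47)
40^8 ≡ 4^2 = 16 (mod 47)
40^10 = 40^8 × 40^2 ≡ 16 × 2 (mod 47).
16 × 2 = 32 ≡ 32 (mod 47).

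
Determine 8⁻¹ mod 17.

15

Run the extended Euclidean algorithm:
17 = 2×8 + 1
8 = 8×1 + 0
gcd(8, 17) = 1, so the inverse exists.
Bézout: 1 = 1×17 − 2×8.
So 8⁻¹ ≡ −2 ≡ 15 (mod 17).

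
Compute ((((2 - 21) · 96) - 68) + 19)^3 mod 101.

2 - 21 = -19 ≡ 82 (mod 101)
82 · 96 = 7872 ≡ 95 (mod 101)
95 - 68 = 27
27 + 19 = 46
(46)^3 ≡ 73 (mod 101)

73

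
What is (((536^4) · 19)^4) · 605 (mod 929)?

(536)^4 ≡ 414 (mod 929)
414 · 19 = 7866 ≡ 434 (mod 929)
(434)^4 ≡ 408 (mod 929)
408 · 605 = 246840 ≡ 655 (mod 929)

655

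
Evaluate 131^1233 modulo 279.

188

Using repeated squaring:
131^1 ≡ 131 (mod 279)
131^2 ≡ 131^2 = 17161 ≡ 142 (mod 279)
131^4 ≡ 142^2 = 20164 ≡ 76 (mod 279)
131^8 ≡ 76^2 = 5776 ≡ 196 (mod 279)
131^16 ≡ 196^2 = 38416 ≡ 193 (mod 279)
131^32 ≡ 193^2 = 37249 ≡ 142 (mod 279)
131^64 ≡ 142^2 = 20164 ≡ 76 (mod 279)
131^128 ≡ 76^2 = 5776 ≡ 196 (mod 279)
131^256 ≡ 196^2 = 38416 ≡ 193 (mod 279)
131^512 ≡ 193^2 = 37249 ≡ 142 (mod 279)
131^1024 ≡ 142^2 = 20164 ≡ 76 (mod 279)
131^1233 = 131^1024 · 131^128 · 131^64 · 131^16 · 131^1 ≡ 76 · 196 · 76 · 193 · 131 (mod 279).
Accumulate the product:
76 · 196 = 14896 ≡ 109
109 · 76 = 8284 ≡ 193
193 · 193 = 37249 ≡ 142
142 · 131 = 18602 ≡ 188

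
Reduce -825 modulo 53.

23

-825 = -16*53 + 23, so -825 ≡ 23 (mod 53).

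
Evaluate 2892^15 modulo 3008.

1728

By square-and-multiply:
15 in binary is 1111, i.e. 15 = 8 + 4 + 2 + 1.
2892^1 ≡ 2892 (mod 3008)
2892^2 ≡ 2892^2 = 8363664 ≡ 1424 (mod 3008)
2892^4 ≡ 1424^2 = 2027776 ≡ 384 (mod 3008)
2892^8 ≡ 384^2 = 147456 ≡ 64 (mod 3008)
2892^15 = 2892^8 * 2892^4 * 2892^2 * 2892^1 ≡ 64 * 384 * 1424 * 2892 (mod 3008).
Accumulate the product:
64 * 384 = 24576 ≡ 512
512 * 1424 = 729088 ≡ 1152
1152 * 2892 = 3331584 ≡ 1728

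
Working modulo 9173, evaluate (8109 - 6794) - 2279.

8109 - 6794 = 1315
1315 - 2279 = -964 ≡ 8209 (mod 9173)

8209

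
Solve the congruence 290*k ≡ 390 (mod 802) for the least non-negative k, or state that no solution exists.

29

gcd(290, 802) = 2, and 2 | 390, so solutions exist.
Divide through by 2: 145*k ≡ 195 (mod 401).
145⁻¹ ≡ 177 (mod 401).
k ≡ 177*195 ≡ 29 (mod 401).
The smallest non-negative solution is k = 29.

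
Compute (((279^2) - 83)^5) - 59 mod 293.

156

(279)^2 ≡ 196 (mod 293)
196 - 83 = 113
(113)^5 ≡ 215 (mod 293)
215 - 59 = 156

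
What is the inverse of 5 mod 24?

5

By the extended Euclidean algorithm:
24 = 4×5 + 4
5 = 1×4 + 1
4 = 4×1 + 0
gcd(5, 24) = 1, so the inverse exists.
Back-substitute for 1:
1 = 1×5 − 1×4
  = −1×24 + 5×5
So 5⁻¹ ≡ 5 (mod 24).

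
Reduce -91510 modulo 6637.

1408

-91510 = -14×6637 + 1408, so -91510 ≡ 1408 (mod 6637).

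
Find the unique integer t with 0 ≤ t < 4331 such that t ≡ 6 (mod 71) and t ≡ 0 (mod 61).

71⁻¹ mod 61: 71*55 ≡ 1 (mod 61), so 71⁻¹ ≡ 55.
t = 6 + 71*((0 − 6)*55 mod 61) = 6 + 71*36 = 2562.
Check: 2562 mod 71 = 6, 2562 mod 61 = 0. ✓

2562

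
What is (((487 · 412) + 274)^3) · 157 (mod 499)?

271

487 · 412 = 200644 ≡ 46 (mod 499)
46 + 274 = 320
(320)^3 ≡ 167 (mod 499)
167 · 157 = 26219 ≡ 271 (mod 499)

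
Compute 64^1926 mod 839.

141

1926 in binary is 11110000110, i.e. 1926 = 1024 + 512 + 256 + 128 + 4 + 2.
64^1 ≡ 64 (mod 839)
64^2 ≡ 64^2 = 4096 ≡ 740 (mod 839)
64^4 ≡ 740^2 = 547600 ≡ 572 (mod 839)
64^8 ≡ 572^2 = 327184 ≡ 813 (mod 839)
64^16 ≡ 813^2 = 660969 ≡ 676 (mod 839)
64^32 ≡ 676^2 = 456976 ≡ 560 (mod 839)
64^64 ≡ 560^2 = 313600 ≡ 653 (mod 839)
64^128 ≡ 653^2 = 426409 ≡ 197 (mod 839)
64^256 ≡ 197^2 = 38809 ≡ 215 (mod 839)
64^512 ≡ 215^2 = 46225 ≡ 80 (mod 839)
64^1024 ≡ 80^2 = 6400 ≡ 527 (mod 839)
64^1926 = 64^1024 × 64^512 × 64^256 × 64^128 × 64^4 × 64^2 ≡ 527 × 80 × 215 × 197 × 572 × 740 (mod 839).
Accumulate the product:
527 × 80 = 42160 ≡ 210
210 × 215 = 45150 ≡ 683
683 × 197 = 134551 ≡ 311
311 × 572 = 177892 ≡ 24
24 × 740 = 17760 ≡ 141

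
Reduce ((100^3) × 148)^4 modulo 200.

0

(100)^3 ≡ 0 (mod 200)
0 × 148 = 0
(0)^4 ≡ 0 (mod 200)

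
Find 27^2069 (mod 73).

By square-and-multiply:
2069 in binary is 100000010101, i.e. 2069 = 2048 + 16 + 4 + 1.
27^1 ≡ 27 (mod 73)
27^2 ≡ 27^2 = 729 ≡ 72 (mod 73)
27^4 ≡ 72^2 = 5184 ≡ 1 (mod 73)
27^8 ≡ 1^2 = 1 (mod 73)
27^16 ≡ 1^2 = 1 (mod 73)
27^32 ≡ 1^2 = 1 (mod 73)
27^64 ≡ 1^2 = 1 (mod 73)
27^128 ≡ 1^2 = 1 (mod 73)
27^256 ≡ 1^2 = 1 (mod 73)
27^512 ≡ 1^2 = 1 (mod 73)
27^1024 ≡ 1^2 = 1 (mod 73)
27^2048 ≡ 1^2 = 1 (mod 73)
27^2069 = 27^2048 * 27^16 * 27^4 * 27^1 ≡ 1 * 1 * 1 * 27 (mod 73).
Accumulate the product:
1 * 1 = 1
1 * 1 = 1
1 * 27 = 27

27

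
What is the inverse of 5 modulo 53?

32

53 = 10×5 + 3
5 = 1×3 + 2
3 = 1×2 + 1
2 = 2×1 + 0
gcd(5, 53) = 1, so the inverse exists.
Back-substitute for 1:
1 = 1×3 − 1×2
  = −1×5 + 2×3
  = 2×53 − 21×5
So 5⁻¹ ≡ −21 ≡ 32 (mod 53).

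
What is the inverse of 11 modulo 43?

Apply the Euclidean algorithm and back-substitute:
43 = 3×11 + 10
11 = 1×10 + 1
10 = 10×1 + 0
gcd(11, 43) = 1, so the inverse exists.
Back-substitute for 1:
1 = 1×11 − 1×10
  = −1×43 + 4×11
So 11⁻¹ ≡ 4 (mod 43).

4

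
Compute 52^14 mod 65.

14 in binary is 1110, i.e. 14 = 8 + 4 + 2.
52^1 ≡ 52 (mod 65)
52^2 ≡ 52^2 = 2704 ≡ 39 (mod 65)
52^4 ≡ 39^2 = 1521 ≡ 26 (mod 65)
52^8 ≡ 26^2 = 676 ≡ 26 (mod 65)
52^14 = 52^8 * 52^4 * 52^2 ≡ 26 * 26 * 39 (mod 65).
Accumulate the product:
26 * 26 = 676 ≡ 26
26 * 39 = 1014 ≡ 39

39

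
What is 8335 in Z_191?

122

8335 = 43*191 + 122, so 8335 ≡ 122 (mod 191).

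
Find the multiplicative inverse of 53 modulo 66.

5

Apply the Euclidean algorithm and back-substitute:
66 = 1×53 + 13
53 = 4×13 + 1
13 = 13×1 + 0
gcd(53, 66) = 1, so the inverse exists.
Back-substitute for 1:
1 = 1×53 − 4×13
  = −4×66 + 5×53
So 53⁻¹ ≡ 5 (mod 66).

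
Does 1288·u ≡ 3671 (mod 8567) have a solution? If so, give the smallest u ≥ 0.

954

gcd(1288, 8567) = 1, so a unique solution mod 8567 exists.
1288⁻¹ ≡ 2614 (mod 8567).
u ≡ 2614·3671 ≡ 954 (mod 8567).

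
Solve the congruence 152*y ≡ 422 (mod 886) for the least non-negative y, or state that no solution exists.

370

gcd(152, 886) = 2, and 2 | 422, so solutions exist.
Divide through by 2: 76*y ≡ 211 (mod 443).
76⁻¹ ≡ 239 (mod 443).
y ≡ 239*211 ≡ 370 (mod 443).
The smallest non-negative solution is y = 370.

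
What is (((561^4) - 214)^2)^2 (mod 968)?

(561)^4 ≡ 121 (mod 968)
121 - 214 = -93 ≡ 875 (mod 968)
(875)^2 ≡ 905 (mod 968)
(905)^2 ≡ 97 (mod 968)

97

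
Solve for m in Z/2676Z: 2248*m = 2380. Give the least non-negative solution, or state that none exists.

gcd(2248, 2676) = 4, and 4 | 2380, so solutions exist.
Divide through by 4: 562*m ≡ 595 mod 669.
562⁻¹ ≡ 25 (mod 669).
m ≡ 25*595 ≡ 157 (mod 669).
The smallest non-negative solution is m = 157.

157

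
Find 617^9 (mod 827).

768

By square-and-multiply:
9 in binary is 1001, i.e. 9 = 8 + 1.
617^1 ≡ 617 (mod 827)
617^2 ≡ 617^2 = 380689 ≡ 269 (mod 827)
617^4 ≡ 269^2 = 72361 ≡ 412 (mod 827)
617^8 ≡ 412^2 = 169744 ≡ 209 (mod 827)
617^9 = 617^8 · 617^1 ≡ 209 · 617 (mod 827).
209 · 617 = 128953 ≡ 768 (mod 827).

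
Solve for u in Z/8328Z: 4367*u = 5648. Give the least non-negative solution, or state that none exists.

gcd(4367, 8328) = 1, so a unique solution mod 8328 exists.
4367⁻¹ ≡ 7487 (mod 8328).
u ≡ 7487*5648 ≡ 5320 (mod 8328).

5320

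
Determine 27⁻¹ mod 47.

7

47 = 1*27 + 20
27 = 1*20 + 7
20 = 2*7 + 6
7 = 1*6 + 1
6 = 6*1 + 0
gcd(27, 47) = 1, so the inverse exists.
Back-substitute for 1:
1 = 1*7 − 1*6
  = −1*20 + 3*7
  = 3*27 − 4*20
  = −4*47 + 7*27
So 27⁻¹ ≡ 7 (mod 47).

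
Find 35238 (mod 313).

182

35238 = 112·313 + 182, so 35238 ≡ 182 (mod 313).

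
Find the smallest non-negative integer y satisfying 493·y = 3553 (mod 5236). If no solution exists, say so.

209

gcd(493, 5236) = 17, and 17 | 3553, so solutions exist.
Divide through by 17: 29·y ≡ 209 mod 308.
29⁻¹ ≡ 85 (mod 308).
y ≡ 85·209 ≡ 209 (mod 308).
The smallest non-negative solution is y = 209.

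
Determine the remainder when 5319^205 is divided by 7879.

7592

Using repeated squaring:
5319^1 ≡ 5319 (mod 7879)
5319^2 ≡ 5319^2 = 28291761 ≡ 6151 (mod 7879)
5319^4 ≡ 6151^2 = 37834801 ≡ 7722 (mod 7879)
5319^8 ≡ 7722^2 = 59629284 ≡ 1012 (mod 7879)
5319^16 ≡ 1012^2 = 1024144 ≡ 7753 (mod 7879)
5319^32 ≡ 7753^2 = 60109009 ≡ 118 (mod 7879)
5319^64 ≡ 118^2 = 13924 ≡ 6045 (mod 7879)
5319^128 ≡ 6045^2 = 36542025 ≡ 7102 (mod 7879)
5319^205 = 5319^128 * 5319^64 * 5319^8 * 5319^4 * 5319^1 ≡ 7102 * 6045 * 1012 * 7722 * 5319 (mod 7879).
Accumulate the product:
7102 * 6045 = 42931590 ≡ 6798
6798 * 1012 = 6879576 ≡ 1209
1209 * 7722 = 9335898 ≡ 7162
7162 * 5319 = 38094678 ≡ 7592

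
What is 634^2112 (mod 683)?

201

By square-and-multiply:
2112 in binary is 100001000000, i.e. 2112 = 2048 + 64.
634^1 ≡ 634 (mod 683)
634^2 ≡ 634^2 = 401956 ≡ 352 (mod 683)
634^4 ≡ 352^2 = 123904 ≡ 281 (mod 683)
634^8 ≡ 281^2 = 78961 ≡ 416 (mod 683)
634^16 ≡ 416^2 = 173056 ≡ 257 (mod 683)
634^32 ≡ 257^2 = 66049 ≡ 481 (mod 683)
634^64 ≡ 481^2 = 231361 ≡ 507 (mod 683)
634^128 ≡ 507^2 = 257049 ≡ 241 (mod 683)
634^256 ≡ 241^2 = 58081 ≡ 26 (mod 683)
634^512 ≡ 26^2 = 676 (mod 683)
634^1024 ≡ 676^2 = 456976 ≡ 49 (mod 683)
634^2048 ≡ 49^2 = 2401 ≡ 352 (mod 683)
634^2112 = 634^2048 * 634^64 ≡ 352 * 507 (mod 683).
352 * 507 = 178464 ≡ 201 (mod 683).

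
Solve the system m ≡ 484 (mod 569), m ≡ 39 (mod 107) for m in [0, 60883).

30641

569⁻¹ mod 107: 569·85 ≡ 1 (mod 107), so 569⁻¹ ≡ 85.
m = 484 + 569·((39 − 484)·85 mod 107) = 484 + 569·53 = 30641.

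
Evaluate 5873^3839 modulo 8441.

3839 in binary is 111011111111, i.e. 3839 = 2048 + 1024 + 512 + 128 + 64 + 32 + 16 + 8 + 4 + 2 + 1.
5873^1 ≡ 5873 (mod 8441)
5873^2 ≡ 5873^2 = 34492129 ≡ 2203 (mod 8441)
5873^4 ≡ 2203^2 = 4853209 ≡ 8075 (mod 8441)
5873^8 ≡ 8075^2 = 65205625 ≡ 7341 (mod 8441)
5873^16 ≡ 7341^2 = 53890281 ≡ 2937 (mod 8441)
5873^32 ≡ 2937^2 = 8625969 ≡ 7708 (mod 8441)
5873^64 ≡ 7708^2 = 59413264 ≡ 5506 (mod 8441)
5873^128 ≡ 5506^2 = 30316036 ≡ 4405 (mod 8441)
5873^256 ≡ 4405^2 = 19404025 ≡ 6607 (mod 8441)
5873^512 ≡ 6607^2 = 43652449 ≡ 4038 (mod 8441)
5873^1024 ≡ 4038^2 = 16305444 ≡ 5873 (mod 8441)
5873^2048 ≡ 5873^2 = 34492129 ≡ 2203 (mod 8441)
5873^3839 = 5873^2048 · 5873^1024 · 5873^512 · 5873^128 · 5873^64 · 5873^32 · 5873^16 · 5873^8 · 5873^4 · 5873^2 · 5873^1 ≡ 2203 · 5873 · 4038 · 4405 · 5506 · 7708 · 2937 · 7341 · 8075 · 2203 · 5873 (mod 8441).
Accumulate the product:
2203 · 5873 = 12938219 ≡ 6607
6607 · 4038 = 26679066 ≡ 5506
5506 · 4405 = 24253930 ≡ 2937
2937 · 5506 = 16171122 ≡ 6607
6607 · 7708 = 50926756 ≡ 2203
2203 · 2937 = 6470211 ≡ 4405
4405 · 7341 = 32337105 ≡ 8075
8075 · 8075 = 65205625 ≡ 7341
7341 · 2203 = 16172223 ≡ 7708
7708 · 5873 = 45269084 ≡ 1

1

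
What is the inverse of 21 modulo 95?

95 = 4*21 + 11
21 = 1*11 + 10
11 = 1*10 + 1
10 = 10*1 + 0
gcd(21, 95) = 1, so the inverse exists.
Back-substitute for 1:
1 = 1*11 − 1*10
  = −1*21 + 2*11
  = 2*95 − 9*21
So 21⁻¹ ≡ −9 ≡ 86 (mod 95).

86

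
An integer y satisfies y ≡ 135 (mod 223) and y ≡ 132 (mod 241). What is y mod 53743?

44958

223⁻¹ mod 241: 223×174 ≡ 1 (mod 241), so 223⁻¹ ≡ 174.
y = 135 + 223×((132 − 135)×174 mod 241) = 135 + 223×201 = 44958.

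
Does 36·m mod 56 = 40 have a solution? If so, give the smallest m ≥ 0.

gcd(36, 56) = 4, and 4 | 40, so solutions exist.
Divide through by 4: 9·m ≡ 10 mod 14.
9⁻¹ ≡ 11 (mod 14).
m ≡ 11·10 ≡ 12 (mod 14).
The smallest non-negative solution is m = 12.

12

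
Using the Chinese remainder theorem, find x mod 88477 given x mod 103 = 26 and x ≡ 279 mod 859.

72435

103⁻¹ mod 859: 103·417 ≡ 1 (mod 859), so 103⁻¹ ≡ 417.
x = 26 + 103·((279 − 26)·417 mod 859) = 26 + 103·703 = 72435.
Check: 72435 mod 103 = 26, 72435 mod 859 = 279. ✓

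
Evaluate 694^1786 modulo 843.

310

694^1 ≡ 694 (mod 843)
694^2 ≡ 694^2 = 481636 ≡ 283 (mod 843)
694^4 ≡ 283^2 = 80089 ≡ 4 (mod 843)
694^8 ≡ 4^2 = 16 (mod 843)
694^16 ≡ 16^2 = 256 (mod 843)
694^32 ≡ 256^2 = 65536 ≡ 625 (mod 843)
694^64 ≡ 625^2 = 390625 ≡ 316 (mod 843)
694^128 ≡ 316^2 = 99856 ≡ 382 (mod 843)
694^256 ≡ 382^2 = 145924 ≡ 85 (mod 843)
694^512 ≡ 85^2 = 7225 ≡ 481 (mod 843)
694^1024 ≡ 481^2 = 231361 ≡ 379 (mod 843)
694^1786 = 694^1024 × 694^512 × 694^128 × 694^64 × 694^32 × 694^16 × 694^8 × 694^2 ≡ 379 × 481 × 382 × 316 × 625 × 256 × 16 × 283 (mod 843).
Accumulate the product:
379 × 481 = 182299 ≡ 211
211 × 382 = 80602 ≡ 517
517 × 316 = 163372 ≡ 673
673 × 625 = 420625 ≡ 811
811 × 256 = 207616 ≡ 238
238 × 16 = 3808 ≡ 436
436 × 283 = 123388 ≡ 310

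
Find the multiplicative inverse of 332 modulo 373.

Apply the Euclidean algorithm and back-substitute:
373 = 1×332 + 41
332 = 8×41 + 4
41 = 10×4 + 1
4 = 4×1 + 0
gcd(332, 373) = 1, so the inverse exists.
Back-substitute for 1:
1 = 1×41 − 10×4
  = −10×332 + 81×41
  = 81×373 − 91×332
So 332⁻¹ ≡ −91 ≡ 282 (mod 373).

282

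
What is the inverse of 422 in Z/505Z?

73

Apply the Euclidean algorithm and back-substitute:
505 = 1·422 + 83
422 = 5·83 + 7
83 = 11·7 + 6
7 = 1·6 + 1
6 = 6·1 + 0
gcd(422, 505) = 1, so the inverse exists.
Back-substitute for 1:
1 = 1·7 − 1·6
  = −1·83 + 12·7
  = 12·422 − 61·83
  = −61·505 + 73·422
So 422⁻¹ ≡ 73 (mod 505).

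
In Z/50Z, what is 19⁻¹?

29

50 = 2*19 + 12
19 = 1*12 + 7
12 = 1*7 + 5
7 = 1*5 + 2
5 = 2*2 + 1
2 = 2*1 + 0
gcd(19, 50) = 1, so the inverse exists.
Bézout: 1 = 8*50 − 21*19.
So 19⁻¹ ≡ −21 ≡ 29 (mod 50).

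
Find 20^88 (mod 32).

Compute successive squares:
88 in binary is 1011000, i.e. 88 = 64 + 16 + 8.
20^1 ≡ 20 (mod 32)
20^2 ≡ 20^2 = 400 ≡ 16 (mod 32)
20^4 ≡ 16^2 = 256 ≡ 0 (mod 32)
20^8 ≡ 0^2 = 0 (mod 32)
20^16 ≡ 0^2 = 0 (mod 32)
20^32 ≡ 0^2 = 0 (mod 32)
20^64 ≡ 0^2 = 0 (mod 32)
20^88 = 20^64 · 20^16 · 20^8 ≡ 0 · 0 · 0 (mod 32).
Accumulate the product:
0 · 0 = 0
0 · 0 = 0

0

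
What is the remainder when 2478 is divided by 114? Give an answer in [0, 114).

84

2478 = 21*114 + 84, so 2478 ≡ 84 (mod 114).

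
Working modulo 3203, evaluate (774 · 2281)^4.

774 · 2281 = 1765494 ≡ 641 (mod 3203)
(641)^4 ≡ 656 (mod 3203)

656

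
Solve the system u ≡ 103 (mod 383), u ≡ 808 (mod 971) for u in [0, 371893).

115386

383⁻¹ mod 971: 383·791 ≡ 1 (mod 971), so 383⁻¹ ≡ 791.
u = 103 + 383·((808 − 103)·791 mod 971) = 103 + 383·301 = 115386.
Check: 115386 mod 383 = 103, 115386 mod 971 = 808. ✓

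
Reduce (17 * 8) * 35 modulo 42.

17 * 8 = 136 ≡ 10 (mod 42)
10 * 35 = 350 ≡ 14 (mod 42)

14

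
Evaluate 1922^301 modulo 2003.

1551

Compute successive squares:
301 in binary is 100101101, i.e. 301 = 256 + 32 + 8 + 4 + 1.
1922^1 ≡ 1922 (mod 2003)
1922^2 ≡ 1922^2 = 3694084 ≡ 552 (mod 2003)
1922^4 ≡ 552^2 = 304704 ≡ 248 (mod 2003)
1922^8 ≡ 248^2 = 61504 ≡ 1414 (mod 2003)
1922^16 ≡ 1414^2 = 1999396 ≡ 402 (mod 2003)
1922^32 ≡ 402^2 = 161604 ≡ 1364 (mod 2003)
1922^64 ≡ 1364^2 = 1860496 ≡ 1712 (mod 2003)
1922^128 ≡ 1712^2 = 2930944 ≡ 555 (mod 2003)
1922^256 ≡ 555^2 = 308025 ≡ 1566 (mod 2003)
1922^301 = 1922^256 · 1922^32 · 1922^8 · 1922^4 · 1922^1 ≡ 1566 · 1364 · 1414 · 248 · 1922 (mod 2003).
Accumulate the product:
1566 · 1364 = 2136024 ≡ 826
826 · 1414 = 1167964 ≡ 215
215 · 248 = 53320 ≡ 1242
1242 · 1922 = 2387124 ≡ 1551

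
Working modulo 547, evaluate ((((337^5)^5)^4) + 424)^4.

458

(337)^5 ≡ 407 (mod 547)
(407)^5 ≡ 389 (mod 547)
(389)^4 ≡ 367 (mod 547)
367 + 424 = 791 ≡ 244 (mod 547)
(244)^4 ≡ 458 (mod 547)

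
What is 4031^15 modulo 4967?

Using repeated squaring:
15 in binary is 1111, i.e. 15 = 8 + 4 + 2 + 1.
4031^1 ≡ 4031 (mod 4967)
4031^2 ≡ 4031^2 = 16248961 ≡ 1904 (mod 4967)
4031^4 ≡ 1904^2 = 3625216 ≡ 4273 (mod 4967)
4031^8 ≡ 4273^2 = 18258529 ≡ 4804 (mod 4967)
4031^15 = 4031^8 · 4031^4 · 4031^2 · 4031^1 ≡ 4804 · 4273 · 1904 · 4031 (mod 4967).
Accumulate the product:
4804 · 4273 = 20527492 ≡ 3848
3848 · 1904 = 7326592 ≡ 267
267 · 4031 = 1076277 ≡ 3405

3405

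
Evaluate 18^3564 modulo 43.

21

3564 in binary is 110111101100, i.e. 3564 = 2048 + 1024 + 256 + 128 + 64 + 32 + 8 + 4.
18^1 ≡ 18 (mod 43)
18^2 ≡ 18^2 = 324 ≡ 23 (mod 43)
18^4 ≡ 23^2 = 529 ≡ 13 (mod 43)
18^8 ≡ 13^2 = 169 ≡ 40 (mod 43)
18^16 ≡ 40^2 = 1600 ≡ 9 (mod 43)
18^32 ≡ 9^2 = 81 ≡ 38 (mod 43)
18^64 ≡ 38^2 = 1444 ≡ 25 (mod 43)
18^128 ≡ 25^2 = 625 ≡ 23 (mod 43)
18^256 ≡ 23^2 = 529 ≡ 13 (mod 43)
18^512 ≡ 13^2 = 169 ≡ 40 (mod 43)
18^1024 ≡ 40^2 = 1600 ≡ 9 (mod 43)
18^2048 ≡ 9^2 = 81 ≡ 38 (mod 43)
18^3564 = 18^2048 * 18^1024 * 18^256 * 18^128 * 18^64 * 18^32 * 18^8 * 18^4 ≡ 38 * 9 * 13 * 23 * 25 * 38 * 40 * 13 (mod 43).
Accumulate the product:
38 * 9 = 342 ≡ 41
41 * 13 = 533 ≡ 17
17 * 23 = 391 ≡ 4
4 * 25 = 100 ≡ 14
14 * 38 = 532 ≡ 16
16 * 40 = 640 ≡ 38
38 * 13 = 494 ≡ 21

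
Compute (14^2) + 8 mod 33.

6

(14)^2 ≡ 31 (mod 33)
31 + 8 = 39 ≡ 6 (mod 33)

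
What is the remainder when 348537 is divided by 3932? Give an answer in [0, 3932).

348537 = 88*3932 + 2521, so 348537 ≡ 2521 (mod 3932).

2521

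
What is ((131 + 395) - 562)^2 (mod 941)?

131 + 395 = 526
526 - 562 = -36 ≡ 905 (mod 941)
(905)^2 ≡ 355 (mod 941)

355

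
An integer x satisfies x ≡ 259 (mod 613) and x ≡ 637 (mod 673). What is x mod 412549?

37652

613⁻¹ mod 673: 613×415 ≡ 1 (mod 673), so 613⁻¹ ≡ 415.
x = 259 + 613×((637 − 259)×415 mod 673) = 259 + 613×61 = 37652.
Check: 37652 mod 613 = 259, 37652 mod 673 = 637. ✓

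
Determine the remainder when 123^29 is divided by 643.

399

29 in binary is 11101, i.e. 29 = 16 + 8 + 4 + 1.
123^1 ≡ 123 (mod 643)
123^2 ≡ 123^2 = 15129 ≡ 340 (mod 643)
123^4 ≡ 340^2 = 115600 ≡ 503 (mod 643)
123^8 ≡ 503^2 = 253009 ≡ 310 (mod 643)
123^16 ≡ 310^2 = 96100 ≡ 293 (mod 643)
123^29 = 123^16 * 123^8 * 123^4 * 123^1 ≡ 293 * 310 * 503 * 123 (mod 643).
Accumulate the product:
293 * 310 = 90830 ≡ 167
167 * 503 = 84001 ≡ 411
411 * 123 = 50553 ≡ 399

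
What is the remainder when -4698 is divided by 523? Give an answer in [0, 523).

9

-4698 = -9·523 + 9, so -4698 ≡ 9 (mod 523).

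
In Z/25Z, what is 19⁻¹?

Apply the Euclidean algorithm and back-substitute:
25 = 1×19 + 6
19 = 3×6 + 1
6 = 6×1 + 0
gcd(19, 25) = 1, so the inverse exists.
Bézout: 1 = −3×25 + 4×19.
So 19⁻¹ ≡ 4 (mod 25).

4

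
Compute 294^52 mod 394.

Compute successive squares:
294^1 ≡ 294 (mod 394)
294^2 ≡ 294^2 = 86436 ≡ 150 (mod 394)
294^4 ≡ 150^2 = 22500 ≡ 42 (mod 394)
294^8 ≡ 42^2 = 1764 ≡ 188 (mod 394)
294^16 ≡ 188^2 = 35344 ≡ 278 (mod 394)
294^32 ≡ 278^2 = 77284 ≡ 60 (mod 394)
294^52 = 294^32 × 294^16 × 294^4 ≡ 60 × 278 × 42 (mod 394).
Accumulate the product:
60 × 278 = 16680 ≡ 132
132 × 42 = 5544 ≡ 28

28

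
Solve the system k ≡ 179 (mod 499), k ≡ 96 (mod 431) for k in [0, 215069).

141895

499⁻¹ mod 431: 499*412 ≡ 1 (mod 431), so 499⁻¹ ≡ 412.
k = 179 + 499*((96 − 179)*412 mod 431) = 179 + 499*284 = 141895.
Check: 141895 mod 499 = 179, 141895 mod 431 = 96. ✓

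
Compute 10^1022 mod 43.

36

1022 in binary is 1111111110, i.e. 1022 = 512 + 256 + 128 + 64 + 32 + 16 + 8 + 4 + 2.
10^1 ≡ 10 (mod 43)
10^2 ≡ 10^2 = 100 ≡ 14 (mod 43)
10^4 ≡ 14^2 = 196 ≡ 24 (mod 43)
10^8 ≡ 24^2 = 576 ≡ 17 (mod 43)
10^16 ≡ 17^2 = 289 ≡ 31 (mod 43)
10^32 ≡ 31^2 = 961 ≡ 15 (mod 43)
10^64 ≡ 15^2 = 225 ≡ 10 (mod 43)
10^128 ≡ 10^2 = 100 ≡ 14 (mod 43)
10^256 ≡ 14^2 = 196 ≡ 24 (mod 43)
10^512 ≡ 24^2 = 576 ≡ 17 (mod 43)
10^1022 = 10^512 * 10^256 * 10^128 * 10^64 * 10^32 * 10^16 * 10^8 * 10^4 * 10^2 ≡ 17 * 24 * 14 * 10 * 15 * 31 * 17 * 24 * 14 (mod 43).
Accumulate the product:
17 * 24 = 408 ≡ 21
21 * 14 = 294 ≡ 36
36 * 10 = 360 ≡ 16
16 * 15 = 240 ≡ 25
25 * 31 = 775 ≡ 1
1 * 17 = 17
17 * 24 = 408 ≡ 21
21 * 14 = 294 ≡ 36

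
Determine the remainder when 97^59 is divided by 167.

59 in binary is 111011, i.e. 59 = 32 + 16 + 8 + 2 + 1.
97^1 ≡ 97 (mod 167)
97^2 ≡ 97^2 = 9409 ≡ 57 (mod 167)
97^4 ≡ 57^2 = 3249 ≡ 76 (mod 167)
97^8 ≡ 76^2 = 5776 ≡ 98 (mod 167)
97^16 ≡ 98^2 = 9604 ≡ 85 (mod 167)
97^32 ≡ 85^2 = 7225 ≡ 44 (mod 167)
97^59 = 97^32 * 97^16 * 97^8 * 97^2 * 97^1 ≡ 44 * 85 * 98 * 57 * 97 (mod 167).
Accumulate the product:
44 * 85 = 3740 ≡ 66
66 * 98 = 6468 ≡ 122
122 * 57 = 6954 ≡ 107
107 * 97 = 10379 ≡ 25

25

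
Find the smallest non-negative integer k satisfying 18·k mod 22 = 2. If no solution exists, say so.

5

gcd(18, 22) = 2, and 2 | 2, so solutions exist.
Divide through by 2: 9·k mod 11 = 1.
9⁻¹ ≡ 5 (mod 11).
k ≡ 5·1 ≡ 5 (mod 11).
The smallest non-negative solution is k = 5.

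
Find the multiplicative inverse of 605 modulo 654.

654 = 1·605 + 49
605 = 12·49 + 17
49 = 2·17 + 15
17 = 1·15 + 2
15 = 7·2 + 1
2 = 2·1 + 0
gcd(605, 654) = 1, so the inverse exists.
Back-substitute for 1:
1 = 1·15 − 7·2
  = −7·17 + 8·15
  = 8·49 − 23·17
  = −23·605 + 284·49
  = 284·654 − 307·605
So 605⁻¹ ≡ −307 ≡ 347 (mod 654).

347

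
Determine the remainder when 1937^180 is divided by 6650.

1

180 in binary is 10110100, i.e. 180 = 128 + 32 + 16 + 4.
1937^1 ≡ 1937 (mod 6650)
1937^2 ≡ 1937^2 = 3751969 ≡ 1369 (mod 6650)
1937^4 ≡ 1369^2 = 1874161 ≡ 5511 (mod 6650)
1937^8 ≡ 5511^2 = 30371121 ≡ 571 (mod 6650)
1937^16 ≡ 571^2 = 326041 ≡ 191 (mod 6650)
1937^32 ≡ 191^2 = 36481 ≡ 3231 (mod 6650)
1937^64 ≡ 3231^2 = 10439361 ≡ 5511 (mod 6650)
1937^128 ≡ 5511^2 = 30371121 ≡ 571 (mod 6650)
1937^180 = 1937^128 · 1937^32 · 1937^16 · 1937^4 ≡ 571 · 3231 · 191 · 5511 (mod 6650).
Accumulate the product:
571 · 3231 = 1844901 ≡ 2851
2851 · 191 = 544541 ≡ 5891
5891 · 5511 = 32465301 ≡ 1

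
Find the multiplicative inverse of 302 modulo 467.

467 = 1×302 + 165
302 = 1×165 + 137
165 = 1×137 + 28
137 = 4×28 + 25
28 = 1×25 + 3
25 = 8×3 + 1
3 = 3×1 + 0
gcd(302, 467) = 1, so the inverse exists.
Back-substitute for 1:
1 = 1×25 − 8×3
  = −8×28 + 9×25
  = 9×137 − 44×28
  = −44×165 + 53×137
  = 53×302 − 97×165
  = −97×467 + 150×302
So 302⁻¹ ≡ 150 (mod 467).

150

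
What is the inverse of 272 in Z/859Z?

799

By the extended Euclidean algorithm:
859 = 3×272 + 43
272 = 6×43 + 14
43 = 3×14 + 1
14 = 14×1 + 0
gcd(272, 859) = 1, so the inverse exists.
Back-substitute for 1:
1 = 1×43 − 3×14
  = −3×272 + 19×43
  = 19×859 − 60×272
So 272⁻¹ ≡ −60 ≡ 799 (mod 859).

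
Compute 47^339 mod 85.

339 in binary is 101010011, i.e. 339 = 256 + 64 + 16 + 2 + 1.
47^1 ≡ 47 (mod 85)
47^2 ≡ 47^2 = 2209 ≡ 84 (mod 85)
47^4 ≡ 84^2 = 7056 ≡ 1 (mod 85)
47^8 ≡ 1^2 = 1 (mod 85)
47^16 ≡ 1^2 = 1 (mod 85)
47^32 ≡ 1^2 = 1 (mod 85)
47^64 ≡ 1^2 = 1 (mod 85)
47^128 ≡ 1^2 = 1 (mod 85)
47^256 ≡ 1^2 = 1 (mod 85)
47^339 = 47^256 * 47^64 * 47^16 * 47^2 * 47^1 ≡ 1 * 1 * 1 * 84 * 47 (mod 85).
Accumulate the product:
1 * 1 = 1
1 * 1 = 1
1 * 84 = 84
84 * 47 = 3948 ≡ 38

38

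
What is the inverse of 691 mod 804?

619

Run the extended Euclidean algorithm:
804 = 1×691 + 113
691 = 6×113 + 13
113 = 8×13 + 9
13 = 1×9 + 4
9 = 2×4 + 1
4 = 4×1 + 0
gcd(691, 804) = 1, so the inverse exists.
Back-substitute for 1:
1 = 1×9 − 2×4
  = −2×13 + 3×9
  = 3×113 − 26×13
  = −26×691 + 159×113
  = 159×804 − 185×691
So 691⁻¹ ≡ −185 ≡ 619 (mod 804).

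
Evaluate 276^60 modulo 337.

187

Using repeated squaring:
276^1 ≡ 276 (mod 337)
276^2 ≡ 276^2 = 76176 ≡ 14 (mod 337)
276^4 ≡ 14^2 = 196 (mod 337)
276^8 ≡ 196^2 = 38416 ≡ 335 (mod 337)
276^16 ≡ 335^2 = 112225 ≡ 4 (mod 337)
276^32 ≡ 4^2 = 16 (mod 337)
276^60 = 276^32 * 276^16 * 276^8 * 276^4 ≡ 16 * 4 * 335 * 196 (mod 337).
Accumulate the product:
16 * 4 = 64
64 * 335 = 21440 ≡ 209
209 * 196 = 40964 ≡ 187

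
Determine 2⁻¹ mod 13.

Run the extended Euclidean algorithm:
13 = 6×2 + 1
2 = 2×1 + 0
gcd(2, 13) = 1, so the inverse exists.
Back-substitute for 1:
1 = 1×13 − 6×2
So 2⁻¹ ≡ −6 ≡ 7 (mod 13).

7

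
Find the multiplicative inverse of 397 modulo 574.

574 = 1·397 + 177
397 = 2·177 + 43
177 = 4·43 + 5
43 = 8·5 + 3
5 = 1·3 + 2
3 = 1·2 + 1
2 = 2·1 + 0
gcd(397, 574) = 1, so the inverse exists.
Bézout: 1 = −157·574 + 227·397.
So 397⁻¹ ≡ 227 (mod 574).

227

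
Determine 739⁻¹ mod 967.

844

Apply the Euclidean algorithm and back-substitute:
967 = 1*739 + 228
739 = 3*228 + 55
228 = 4*55 + 8
55 = 6*8 + 7
8 = 1*7 + 1
7 = 7*1 + 0
gcd(739, 967) = 1, so the inverse exists.
Bézout: 1 = 94*967 − 123*739.
So 739⁻¹ ≡ −123 ≡ 844 (mod 967).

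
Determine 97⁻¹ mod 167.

Apply the Euclidean algorithm and back-substitute:
167 = 1×97 + 70
97 = 1×70 + 27
70 = 2×27 + 16
27 = 1×16 + 11
16 = 1×11 + 5
11 = 2×5 + 1
5 = 5×1 + 0
gcd(97, 167) = 1, so the inverse exists.
Back-substitute for 1:
1 = 1×11 − 2×5
  = −2×16 + 3×11
  = 3×27 − 5×16
  = −5×70 + 13×27
  = 13×97 − 18×70
  = −18×167 + 31×97
So 97⁻¹ ≡ 31 (mod 167).

31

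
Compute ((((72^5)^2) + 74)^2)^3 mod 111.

(72)^5 ≡ 42 (mod 111)
(42)^2 ≡ 99 (mod 111)
99 + 74 = 173 ≡ 62 (mod 111)
(62)^2 ≡ 70 (mod 111)
(70)^3 ≡ 10 (mod 111)

10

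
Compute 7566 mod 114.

42

7566 = 66·114 + 42, so 7566 ≡ 42 (mod 114).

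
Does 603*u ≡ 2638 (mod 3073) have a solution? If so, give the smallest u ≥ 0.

gcd(603, 3073) = 1, so a unique solution mod 3073 exists.
603⁻¹ ≡ 2808 (mod 3073).
u ≡ 2808*2638 ≡ 1574 (mod 3073).

1574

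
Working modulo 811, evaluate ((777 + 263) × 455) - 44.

343

777 + 263 = 1040 ≡ 229 (mod 811)
229 × 455 = 104195 ≡ 387 (mod 811)
387 - 44 = 343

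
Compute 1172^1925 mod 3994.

3388

Using repeated squaring:
1925 in binary is 11110000101, i.e. 1925 = 1024 + 512 + 256 + 128 + 4 + 1.
1172^1 ≡ 1172 (mod 3994)
1172^2 ≡ 1172^2 = 1373584 ≡ 3642 (mod 3994)
1172^4 ≡ 3642^2 = 13264164 ≡ 90 (mod 3994)
1172^8 ≡ 90^2 = 8100 ≡ 112 (mod 3994)
1172^16 ≡ 112^2 = 12544 ≡ 562 (mod 3994)
1172^32 ≡ 562^2 = 315844 ≡ 318 (mod 3994)
1172^64 ≡ 318^2 = 101124 ≡ 1274 (mod 3994)
1172^128 ≡ 1274^2 = 1623076 ≡ 1512 (mod 3994)
1172^256 ≡ 1512^2 = 2286144 ≡ 1576 (mod 3994)
1172^512 ≡ 1576^2 = 2483776 ≡ 3502 (mod 3994)
1172^1024 ≡ 3502^2 = 12264004 ≡ 2424 (mod 3994)
1172^1925 = 1172^1024 * 1172^512 * 1172^256 * 1172^128 * 1172^4 * 1172^1 ≡ 2424 * 3502 * 1576 * 1512 * 90 * 1172 (mod 3994).
Accumulate the product:
2424 * 3502 = 8488848 ≡ 1598
1598 * 1576 = 2518448 ≡ 2228
2228 * 1512 = 3368736 ≡ 1794
1794 * 90 = 161460 ≡ 1700
1700 * 1172 = 1992400 ≡ 3388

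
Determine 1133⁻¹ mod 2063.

437

2063 = 1·1133 + 930
1133 = 1·930 + 203
930 = 4·203 + 118
203 = 1·118 + 85
118 = 1·85 + 33
85 = 2·33 + 19
33 = 1·19 + 14
19 = 1·14 + 5
14 = 2·5 + 4
5 = 1·4 + 1
4 = 4·1 + 0
gcd(1133, 2063) = 1, so the inverse exists.
Back-substitute for 1:
1 = 1·5 − 1·4
  = −1·14 + 3·5
  = 3·19 − 4·14
  = −4·33 + 7·19
  = 7·85 − 18·33
  = −18·118 + 25·85
  = 25·203 − 43·118
  = −43·930 + 197·203
  = 197·1133 − 240·930
  = −240·2063 + 437·1133
So 1133⁻¹ ≡ 437 (mod 2063).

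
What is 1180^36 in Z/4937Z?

2786

Using repeated squaring:
36 in binary is 100100, i.e. 36 = 32 + 4.
1180^1 ≡ 1180 (mod 4937)
1180^2 ≡ 1180^2 = 1392400 ≡ 166 (mod 4937)
1180^4 ≡ 166^2 = 27556 ≡ 2871 (mod 4937)
1180^8 ≡ 2871^2 = 8242641 ≡ 2788 (mod 4937)
1180^16 ≡ 2788^2 = 7772944 ≡ 2106 (mod 4937)
1180^32 ≡ 2106^2 = 4435236 ≡ 1810 (mod 4937)
1180^36 = 1180^32 * 1180^4 ≡ 1810 * 2871 (mod 4937).
1810 * 2871 = 5196510 ≡ 2786 (mod 4937).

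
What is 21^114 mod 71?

29

21^1 ≡ 21 (mod 71)
21^2 ≡ 21^2 = 441 ≡ 15 (mod 71)
21^4 ≡ 15^2 = 225 ≡ 12 (mod 71)
21^8 ≡ 12^2 = 144 ≡ 2 (mod 71)
21^16 ≡ 2^2 = 4 (mod 71)
21^32 ≡ 4^2 = 16 (mod 71)
21^64 ≡ 16^2 = 256 ≡ 43 (mod 71)
21^114 = 21^64 · 21^32 · 21^16 · 21^2 ≡ 43 · 16 · 4 · 15 (mod 71).
Accumulate the product:
43 · 16 = 688 ≡ 49
49 · 4 = 196 ≡ 54
54 · 15 = 810 ≡ 29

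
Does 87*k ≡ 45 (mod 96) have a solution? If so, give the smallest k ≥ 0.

gcd(87, 96) = 3, and 3 | 45, so solutions exist.
Divide through by 3: 29*k ≡ 15 (mod 32).
29⁻¹ ≡ 21 (mod 32).
k ≡ 21*15 ≡ 27 (mod 32).
The smallest non-negative solution is k = 27.

27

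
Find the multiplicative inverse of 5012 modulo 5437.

2533

5437 = 1×5012 + 425
5012 = 11×425 + 337
425 = 1×337 + 88
337 = 3×88 + 73
88 = 1×73 + 15
73 = 4×15 + 13
15 = 1×13 + 2
13 = 6×2 + 1
2 = 2×1 + 0
gcd(5012, 5437) = 1, so the inverse exists.
Bézout: 1 = −2335×5437 + 2533×5012.
So 5012⁻¹ ≡ 2533 (mod 5437).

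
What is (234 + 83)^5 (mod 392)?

234 + 83 = 317
(317)^5 ≡ 389 (mod 392)

389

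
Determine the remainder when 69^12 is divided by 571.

12 in binary is 1100, i.e. 12 = 8 + 4.
69^1 ≡ 69 (mod 571)
69^2 ≡ 69^2 = 4761 ≡ 193 (mod 571)
69^4 ≡ 193^2 = 37249 ≡ 134 (mod 571)
69^8 ≡ 134^2 = 17956 ≡ 255 (mod 571)
69^12 = 69^8 × 69^4 ≡ 255 × 134 (mod 571).
255 × 134 = 34170 ≡ 481 (mod 571).

481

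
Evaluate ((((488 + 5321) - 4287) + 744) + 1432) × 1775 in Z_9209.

7142

488 + 5321 = 5809
5809 - 4287 = 1522
1522 + 744 = 2266
2266 + 1432 = 3698
3698 × 1775 = 6563950 ≡ 7142 (mod 9209)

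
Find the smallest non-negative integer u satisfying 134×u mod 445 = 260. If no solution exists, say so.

75

gcd(134, 445) = 1, so a unique solution mod 445 exists.
134⁻¹ ≡ 269 (mod 445).
u ≡ 269×260 ≡ 75 (mod 445).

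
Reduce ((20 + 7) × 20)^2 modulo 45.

20 + 7 = 27
27 × 20 = 540 ≡ 0 (mod 45)
(0)^2 ≡ 0 (mod 45)

0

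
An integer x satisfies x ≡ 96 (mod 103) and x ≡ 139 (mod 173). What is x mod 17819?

103⁻¹ mod 173: 103*42 ≡ 1 (mod 173), so 103⁻¹ ≡ 42.
x = 96 + 103*((139 − 96)*42 mod 173) = 96 + 103*76 = 7924.
Check: 7924 mod 103 = 96, 7924 mod 173 = 139. ✓

7924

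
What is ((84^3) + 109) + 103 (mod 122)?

118

(84)^3 ≡ 28 (mod 122)
28 + 109 = 137 ≡ 15 (mod 122)
15 + 103 = 118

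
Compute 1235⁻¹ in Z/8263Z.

By the extended Euclidean algorithm:
8263 = 6×1235 + 853
1235 = 1×853 + 382
853 = 2×382 + 89
382 = 4×89 + 26
89 = 3×26 + 11
26 = 2×11 + 4
11 = 2×4 + 3
4 = 1×3 + 1
3 = 3×1 + 0
gcd(1235, 8263) = 1, so the inverse exists.
Back-substitute for 1:
1 = 1×4 − 1×3
  = −1×11 + 3×4
  = 3×26 − 7×11
  = −7×89 + 24×26
  = 24×382 − 103×89
  = −103×853 + 230×382
  = 230×1235 − 333×853
  = −333×8263 + 2228×1235
So 1235⁻¹ ≡ 2228 (mod 8263).

2228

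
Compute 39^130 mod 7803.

3969

Compute successive squares:
130 in binary is 10000010, i.e. 130 = 128 + 2.
39^1 ≡ 39 (mod 7803)
39^2 ≡ 39^2 = 1521 (mod 7803)
39^4 ≡ 1521^2 = 2313441 ≡ 3753 (mod 7803)
39^8 ≡ 3753^2 = 14085009 ≡ 594 (mod 7803)
39^16 ≡ 594^2 = 352836 ≡ 1701 (mod 7803)
39^32 ≡ 1701^2 = 2893401 ≡ 6291 (mod 7803)
39^64 ≡ 6291^2 = 39576681 ≡ 7668 (mod 7803)
39^128 ≡ 7668^2 = 58798224 ≡ 2619 (mod 7803)
39^130 = 39^128 × 39^2 ≡ 2619 × 1521 (mod 7803).
2619 × 1521 = 3983499 ≡ 3969 (mod 7803).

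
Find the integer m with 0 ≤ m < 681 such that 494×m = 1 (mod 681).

Run the extended Euclidean algorithm:
681 = 1*494 + 187
494 = 2*187 + 120
187 = 1*120 + 67
120 = 1*67 + 53
67 = 1*53 + 14
53 = 3*14 + 11
14 = 1*11 + 3
11 = 3*3 + 2
3 = 1*2 + 1
2 = 2*1 + 0
gcd(494, 681) = 1, so the inverse exists.
Bézout: 1 = 177*681 − 244*494.
So 494⁻¹ ≡ −244 ≡ 437 (mod 681).

437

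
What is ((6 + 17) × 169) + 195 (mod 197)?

142

6 + 17 = 23
23 × 169 = 3887 ≡ 144 (mod 197)
144 + 195 = 339 ≡ 142 (mod 197)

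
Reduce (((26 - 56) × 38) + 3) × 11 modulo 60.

26 - 56 = -30 ≡ 30 (mod 60)
30 × 38 = 1140 ≡ 0 (mod 60)
0 + 3 = 3
3 × 11 = 33

33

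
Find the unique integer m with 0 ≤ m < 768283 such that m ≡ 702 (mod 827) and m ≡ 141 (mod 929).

827⁻¹ mod 929: 827*592 ≡ 1 (mod 929), so 827⁻¹ ≡ 592.
m = 702 + 827*((141 − 702)*592 mod 929) = 702 + 827*470 = 389392.

389392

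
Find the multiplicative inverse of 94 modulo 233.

Apply the Euclidean algorithm and back-substitute:
233 = 2·94 + 45
94 = 2·45 + 4
45 = 11·4 + 1
4 = 4·1 + 0
gcd(94, 233) = 1, so the inverse exists.
Back-substitute for 1:
1 = 1·45 − 11·4
  = −11·94 + 23·45
  = 23·233 − 57·94
So 94⁻¹ ≡ −57 ≡ 176 (mod 233).

176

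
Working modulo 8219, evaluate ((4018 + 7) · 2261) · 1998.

4564

4018 + 7 = 4025
4025 · 2261 = 9100525 ≡ 2092 (mod 8219)
2092 · 1998 = 4179816 ≡ 4564 (mod 8219)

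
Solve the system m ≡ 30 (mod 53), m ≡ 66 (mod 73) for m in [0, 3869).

53⁻¹ mod 73: 53×62 ≡ 1 (mod 73), so 53⁻¹ ≡ 62.
m = 30 + 53×((66 − 30)×62 mod 73) = 30 + 53×42 = 2256.

2256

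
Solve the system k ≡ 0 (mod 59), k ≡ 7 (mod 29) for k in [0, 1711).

413

59⁻¹ mod 29: 59×1 ≡ 1 (mod 29), so 59⁻¹ ≡ 1.
k = 0 + 59×((7 − 0)×1 mod 29) = 0 + 59×7 = 413.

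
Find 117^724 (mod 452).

Compute successive squares:
117^1 ≡ 117 (mod 452)
117^2 ≡ 117^2 = 13689 ≡ 129 (mod 452)
117^4 ≡ 129^2 = 16641 ≡ 369 (mod 452)
117^8 ≡ 369^2 = 136161 ≡ 109 (mod 452)
117^16 ≡ 109^2 = 11881 ≡ 129 (mod 452)
117^32 ≡ 129^2 = 16641 ≡ 369 (mod 452)
117^64 ≡ 369^2 = 136161 ≡ 109 (mod 452)
117^128 ≡ 109^2 = 11881 ≡ 129 (mod 452)
117^256 ≡ 129^2 = 16641 ≡ 369 (mod 452)
117^512 ≡ 369^2 = 136161 ≡ 109 (mod 452)
117^724 = 117^512 * 117^128 * 117^64 * 117^16 * 117^4 ≡ 109 * 129 * 109 * 129 * 369 (mod 452).
Accumulate the product:
109 * 129 = 14061 ≡ 49
49 * 109 = 5341 ≡ 369
369 * 129 = 47601 ≡ 141
141 * 369 = 52029 ≡ 49

49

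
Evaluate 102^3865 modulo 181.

Compute successive squares:
3865 in binary is 111100011001, i.e. 3865 = 2048 + 1024 + 512 + 256 + 16 + 8 + 1.
102^1 ≡ 102 (mod 181)
102^2 ≡ 102^2 = 10404 ≡ 87 (mod 181)
102^4 ≡ 87^2 = 7569 ≡ 148 (mod 181)
102^8 ≡ 148^2 = 21904 ≡ 3 (mod 181)
102^16 ≡ 3^2 = 9 (mod 181)
102^32 ≡ 9^2 = 81 (mod 181)
102^64 ≡ 81^2 = 6561 ≡ 45 (mod 181)
102^128 ≡ 45^2 = 2025 ≡ 34 (mod 181)
102^256 ≡ 34^2 = 1156 ≡ 70 (mod 181)
102^512 ≡ 70^2 = 4900 ≡ 13 (mod 181)
102^1024 ≡ 13^2 = 169 (mod 181)
102^2048 ≡ 169^2 = 28561 ≡ 144 (mod 181)
102^3865 = 102^2048 × 102^1024 × 102^512 × 102^256 × 102^16 × 102^8 × 102^1 ≡ 144 × 169 × 13 × 70 × 9 × 3 × 102 (mod 181).
Accumulate the product:
144 × 169 = 24336 ≡ 82
82 × 13 = 1066 ≡ 161
161 × 70 = 11270 ≡ 48
48 × 9 = 432 ≡ 70
70 × 3 = 210 ≡ 29
29 × 102 = 2958 ≡ 62

62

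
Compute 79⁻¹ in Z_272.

31

272 = 3*79 + 35
79 = 2*35 + 9
35 = 3*9 + 8
9 = 1*8 + 1
8 = 8*1 + 0
gcd(79, 272) = 1, so the inverse exists.
Back-substitute for 1:
1 = 1*9 − 1*8
  = −1*35 + 4*9
  = 4*79 − 9*35
  = −9*272 + 31*79
So 79⁻¹ ≡ 31 (mod 272).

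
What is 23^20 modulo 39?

By square-and-multiply:
20 in binary is 10100, i.e. 20 = 16 + 4.
23^1 ≡ 23 (mod 39)
23^2 ≡ 23^2 = 529 ≡ 22 (mod 39)
23^4 ≡ 22^2 = 484 ≡ 16 (mod 39)
23^8 ≡ 16^2 = 256 ≡ 22 (mod 39)
23^16 ≡ 22^2 = 484 ≡ 16 (mod 39)
23^20 = 23^16 × 23^4 ≡ 16 × 16 (mod 39).
16 × 16 = 256 ≡ 22 (mod 39).

22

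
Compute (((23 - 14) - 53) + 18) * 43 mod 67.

21

23 - 14 = 9
9 - 53 = -44 ≡ 23 (mod 67)
23 + 18 = 41
41 * 43 = 1763 ≡ 21 (mod 67)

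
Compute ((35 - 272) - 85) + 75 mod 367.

120

35 - 272 = -237 ≡ 130 (mod 367)
130 - 85 = 45
45 + 75 = 120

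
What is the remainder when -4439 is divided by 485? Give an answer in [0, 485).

411

-4439 = -10×485 + 411, so -4439 ≡ 411 (mod 485).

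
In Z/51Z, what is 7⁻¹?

Apply the Euclidean algorithm and back-substitute:
51 = 7·7 + 2
7 = 3·2 + 1
2 = 2·1 + 0
gcd(7, 51) = 1, so the inverse exists.
Back-substitute for 1:
1 = 1·7 − 3·2
  = −3·51 + 22·7
So 7⁻¹ ≡ 22 (mod 51).

22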